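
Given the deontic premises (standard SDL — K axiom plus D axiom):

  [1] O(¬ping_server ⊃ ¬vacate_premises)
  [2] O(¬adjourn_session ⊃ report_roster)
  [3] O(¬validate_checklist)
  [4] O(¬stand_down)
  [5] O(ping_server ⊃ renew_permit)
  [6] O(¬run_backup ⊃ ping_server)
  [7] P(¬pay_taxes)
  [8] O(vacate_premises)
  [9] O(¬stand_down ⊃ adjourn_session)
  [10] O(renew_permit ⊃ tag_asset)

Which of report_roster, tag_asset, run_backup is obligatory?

tag_asset

Premise 8 states O(vacate_premises) outright.
The contrapositive of premise 1 (O(¬ping_server ⊃ ¬vacate_premises)) is O(vacate_premises ⊃ ping_server), and O(vacate_premises) is already established, so O(ping_server).
Applying K to premise 5 (O(ping_server ⊃ renew_permit)) and O(ping_server) yields O(renew_permit).
Premise 10 is O(renew_permit ⊃ tag_asset); since O(renew_permit), deontic closure gives O(tag_asset).
So O(tag_asset) holds — tag_asset is obligatory. None of the other listed options is made obligatory by any chain of premises.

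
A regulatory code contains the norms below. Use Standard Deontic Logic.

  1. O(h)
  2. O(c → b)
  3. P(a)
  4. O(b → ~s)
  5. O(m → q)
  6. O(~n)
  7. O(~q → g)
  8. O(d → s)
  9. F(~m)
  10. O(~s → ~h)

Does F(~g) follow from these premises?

Premise 7 is O(~q → g), but O(~q) is not derivable from the premises, so it does not yield O(g).
No other premise forces O(g). An ideal world satisfying every premise can still have ~g true, so F(~g) is not derivable.

No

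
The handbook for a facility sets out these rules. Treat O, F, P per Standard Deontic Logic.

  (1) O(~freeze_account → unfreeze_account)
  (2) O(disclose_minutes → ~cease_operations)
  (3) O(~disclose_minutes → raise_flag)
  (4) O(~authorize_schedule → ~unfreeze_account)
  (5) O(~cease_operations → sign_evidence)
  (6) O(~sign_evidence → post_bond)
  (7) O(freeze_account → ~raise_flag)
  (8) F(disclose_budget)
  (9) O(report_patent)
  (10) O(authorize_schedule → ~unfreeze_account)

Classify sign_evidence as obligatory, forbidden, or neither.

Obligatory

By case analysis on authorize_schedule: premise 10 gives O(authorize_schedule → ~unfreeze_account) and premise 4 gives O(~authorize_schedule → ~unfreeze_account), so O(~unfreeze_account) either way.
The contrapositive of premise 1 (O(~freeze_account → unfreeze_account)) is O(~unfreeze_account → freeze_account), and O(~unfreeze_account) is already established, so O(freeze_account).
With premise 7, O(freeze_account → ~raise_flag), the K-axiom yields O(~raise_flag).
Premise 3, O(~disclose_minutes → raise_flag), contraposes to O(~raise_flag → disclose_minutes); with O(~raise_flag) we get O(disclose_minutes).
With premise 2, O(disclose_minutes → ~cease_operations), the K-axiom yields O(~cease_operations).
From O(~cease_operations) and premise 5, O(~cease_operations → sign_evidence), we obtain O(sign_evidence).
Premises 6, 8, 9 do not contribute to this derivation.
Hence sign_evidence is obligatory.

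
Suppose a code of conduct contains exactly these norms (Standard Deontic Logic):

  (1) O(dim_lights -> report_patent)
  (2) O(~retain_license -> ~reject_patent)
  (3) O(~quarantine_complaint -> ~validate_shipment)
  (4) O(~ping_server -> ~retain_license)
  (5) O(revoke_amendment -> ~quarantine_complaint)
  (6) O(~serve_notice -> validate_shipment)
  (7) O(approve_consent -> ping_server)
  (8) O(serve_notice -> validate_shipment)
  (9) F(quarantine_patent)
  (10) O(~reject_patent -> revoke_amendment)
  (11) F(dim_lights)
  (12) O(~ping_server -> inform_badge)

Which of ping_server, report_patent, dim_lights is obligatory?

Premises 6 and 8 cover both cases: O(~serve_notice -> validate_shipment) and O(serve_notice -> validate_shipment). Since ~serve_notice ∨ serve_notice is a tautology, O(validate_shipment) follows.
Premise 3 is O(~quarantine_complaint -> ~validate_shipment); contrapositively O(validate_shipment -> quarantine_complaint). Since O(validate_shipment) holds, K gives O(quarantine_complaint).
Premise 5, O(revoke_amendment -> ~quarantine_complaint), contraposes to O(quarantine_complaint -> ~revoke_amendment); with O(quarantine_complaint) we get O(~revoke_amendment).
Premise 10 is O(~reject_patent -> revoke_amendment); contrapositively O(~revoke_amendment -> reject_patent). Since O(~revoke_amendment) holds, K gives O(reject_patent).
Premise 2 is O(~retain_license -> ~reject_patent); contrapositively O(reject_patent -> retain_license). Since O(reject_patent) holds, K gives O(retain_license).
Premise 4 is O(~ping_server -> ~retain_license); contrapositively O(retain_license -> ping_server). Since O(retain_license) holds, K gives O(ping_server).
So O(ping_server) holds — ping_server is obligatory. None of the other listed options is made obligatory by any chain of premises.

ping_server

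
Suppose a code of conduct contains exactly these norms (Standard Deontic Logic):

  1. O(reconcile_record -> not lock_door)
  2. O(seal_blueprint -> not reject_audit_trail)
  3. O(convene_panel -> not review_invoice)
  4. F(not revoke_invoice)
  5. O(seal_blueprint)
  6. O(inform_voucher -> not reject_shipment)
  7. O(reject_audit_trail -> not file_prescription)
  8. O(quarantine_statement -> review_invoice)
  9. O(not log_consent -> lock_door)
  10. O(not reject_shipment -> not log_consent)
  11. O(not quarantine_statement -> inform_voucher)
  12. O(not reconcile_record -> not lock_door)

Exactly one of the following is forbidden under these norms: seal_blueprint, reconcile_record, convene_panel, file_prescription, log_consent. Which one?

By case analysis on reconcile_record: premise 1 gives O(reconcile_record -> not lock_door) and premise 12 gives O(not reconcile_record -> not lock_door), so O(not lock_door) either way.
Premise 9 is O(not log_consent -> lock_door); contrapositively O(not lock_door -> log_consent). Since O(not lock_door) holds, K gives O(log_consent).
The contrapositive of premise 10 (O(not reject_shipment -> not log_consent)) is O(log_consent -> reject_shipment), and O(log_consent) is already established, so O(reject_shipment).
Premise 6, O(inform_voucher -> not reject_shipment), contraposes to O(reject_shipment -> not inform_voucher); with O(reject_shipment) we get O(not inform_voucher).
Premise 11, O(not quarantine_statement -> inform_voucher), contraposes to O(not inform_voucher -> quarantine_statement); with O(not inform_voucher) we get O(quarantine_statement).
Applying K to premise 8 (O(quarantine_statement -> review_invoice)) and O(quarantine_statement) yields O(review_invoice).
Premise 3 is O(convene_panel -> not review_invoice); contrapositively O(review_invoice -> not convene_panel). Since O(review_invoice) holds, K gives O(not convene_panel).
So O(not convene_panel) holds, i.e. convene_panel is forbidden. None of the other listed options is forbidden under the premises.

convene_panel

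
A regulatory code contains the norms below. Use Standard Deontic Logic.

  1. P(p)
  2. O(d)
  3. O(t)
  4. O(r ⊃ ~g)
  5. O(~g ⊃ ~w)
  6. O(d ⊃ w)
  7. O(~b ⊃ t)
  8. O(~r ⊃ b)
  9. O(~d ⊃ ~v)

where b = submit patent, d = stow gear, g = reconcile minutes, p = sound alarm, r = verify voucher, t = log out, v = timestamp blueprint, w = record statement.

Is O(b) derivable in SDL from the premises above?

Premise 2 states O(d) outright.
From O(d) and premise 6, O(d ⊃ w), we obtain O(w).
The contrapositive of premise 5 (O(~g ⊃ ~w)) is O(w ⊃ g), and O(w) is already established, so O(g).
The contrapositive of premise 4 (O(r ⊃ ~g)) is O(g ⊃ ~r), and O(g) is already established, so O(~r).
With premise 8, O(~r ⊃ b), the K-axiom yields O(b).
Premises 1, 3, 7, 9 do not contribute to this derivation.
So O(b) follows.

Yes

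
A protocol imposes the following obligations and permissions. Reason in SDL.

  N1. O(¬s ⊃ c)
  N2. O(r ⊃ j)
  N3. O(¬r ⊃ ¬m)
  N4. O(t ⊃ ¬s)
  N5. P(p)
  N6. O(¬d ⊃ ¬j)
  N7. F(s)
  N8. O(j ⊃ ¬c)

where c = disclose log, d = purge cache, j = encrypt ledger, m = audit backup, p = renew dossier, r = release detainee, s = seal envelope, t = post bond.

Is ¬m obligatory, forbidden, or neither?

Obligatory

Premise 7, F(s), is equivalent to O(¬s).
Premise 1 is O(¬s ⊃ c); since O(¬s), deontic closure gives O(c).
Premise 8, O(j ⊃ ¬c), contraposes to O(c ⊃ ¬j); with O(c) we get O(¬j).
Premise 2, O(r ⊃ j), contraposes to O(¬j ⊃ ¬r); with O(¬j) we get O(¬r).
From O(¬r) and premise 3, O(¬r ⊃ ¬m), we obtain O(¬m).
Premises 4, 5, 6 do not contribute to this derivation.
Hence ¬m is obligatory.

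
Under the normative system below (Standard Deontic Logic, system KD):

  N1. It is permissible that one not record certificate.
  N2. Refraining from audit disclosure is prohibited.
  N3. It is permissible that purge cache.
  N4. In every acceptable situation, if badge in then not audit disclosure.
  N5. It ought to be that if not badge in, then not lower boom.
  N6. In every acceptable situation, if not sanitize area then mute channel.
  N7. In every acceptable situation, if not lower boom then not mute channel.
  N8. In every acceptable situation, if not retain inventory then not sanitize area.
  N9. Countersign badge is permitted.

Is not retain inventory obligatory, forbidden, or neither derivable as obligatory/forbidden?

Forbidden

Premise 2 is F(¬audit_disclosure), i.e. O(audit_disclosure).
Premise 4, O(badge_in → ¬audit_disclosure), contraposes to O(audit_disclosure → ¬badge_in); with O(audit_disclosure) we get O(¬badge_in).
Applying K to premise 5 (O(¬badge_in → ¬lower_boom)) and O(¬badge_in) yields O(¬lower_boom).
With premise 7, O(¬lower_boom → ¬mute_channel), the K-axiom yields O(¬mute_channel).
Premise 6 is O(¬sanitize_area → mute_channel); contrapositively O(¬mute_channel → sanitize_area). Since O(¬mute_channel) holds, K gives O(sanitize_area).
The contrapositive of premise 8 (O(¬retain_inventory → ¬sanitize_area)) is O(sanitize_area → retain_inventory), and O(sanitize_area) is already established, so O(retain_inventory).
Premises 1, 3, 9 do not contribute to this derivation.
Thus O(retain_inventory), which is F(¬retain_inventory): ¬retain_inventory is forbidden.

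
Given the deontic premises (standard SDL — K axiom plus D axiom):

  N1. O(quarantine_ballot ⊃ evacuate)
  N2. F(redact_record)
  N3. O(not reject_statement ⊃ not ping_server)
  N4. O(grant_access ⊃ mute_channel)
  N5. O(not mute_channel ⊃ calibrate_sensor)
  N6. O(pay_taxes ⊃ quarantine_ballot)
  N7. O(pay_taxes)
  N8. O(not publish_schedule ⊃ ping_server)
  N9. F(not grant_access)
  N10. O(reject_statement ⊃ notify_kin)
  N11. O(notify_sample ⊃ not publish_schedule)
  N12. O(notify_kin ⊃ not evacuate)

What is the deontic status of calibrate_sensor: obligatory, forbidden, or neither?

Premise 5 is O(not mute_channel ⊃ calibrate_sensor), but O(not mute_channel) is not derivable from the premises, so it does not yield O(calibrate_sensor).
No premise or chain of K-axiom applications forces O(calibrate_sensor), and none forces O(not calibrate_sensor). So calibrate_sensor is neither obligatory nor forbidden under these norms.

Neither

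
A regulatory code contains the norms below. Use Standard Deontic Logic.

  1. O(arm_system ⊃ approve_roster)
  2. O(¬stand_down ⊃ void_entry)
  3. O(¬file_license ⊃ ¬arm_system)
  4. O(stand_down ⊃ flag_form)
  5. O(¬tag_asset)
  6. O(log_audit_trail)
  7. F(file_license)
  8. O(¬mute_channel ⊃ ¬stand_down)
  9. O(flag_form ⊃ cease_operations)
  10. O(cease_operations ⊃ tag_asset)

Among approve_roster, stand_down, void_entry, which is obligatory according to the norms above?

Premise 5 gives O(¬tag_asset).
Premise 10, O(cease_operations ⊃ tag_asset), contraposes to O(¬tag_asset ⊃ ¬cease_operations); with O(¬tag_asset) we get O(¬cease_operations).
Premise 9, O(flag_form ⊃ cease_operations), contraposes to O(¬cease_operations ⊃ ¬flag_form); with O(¬cease_operations) we get O(¬flag_form).
Premise 4 is O(stand_down ⊃ flag_form); contrapositively O(¬flag_form ⊃ ¬stand_down). Since O(¬flag_form) holds, K gives O(¬stand_down).
With premise 2, O(¬stand_down ⊃ void_entry), the K-axiom yields O(void_entry).
So O(void_entry) holds — void_entry is obligatory. None of the other listed options is made obligatory by any chain of premises.

void_entry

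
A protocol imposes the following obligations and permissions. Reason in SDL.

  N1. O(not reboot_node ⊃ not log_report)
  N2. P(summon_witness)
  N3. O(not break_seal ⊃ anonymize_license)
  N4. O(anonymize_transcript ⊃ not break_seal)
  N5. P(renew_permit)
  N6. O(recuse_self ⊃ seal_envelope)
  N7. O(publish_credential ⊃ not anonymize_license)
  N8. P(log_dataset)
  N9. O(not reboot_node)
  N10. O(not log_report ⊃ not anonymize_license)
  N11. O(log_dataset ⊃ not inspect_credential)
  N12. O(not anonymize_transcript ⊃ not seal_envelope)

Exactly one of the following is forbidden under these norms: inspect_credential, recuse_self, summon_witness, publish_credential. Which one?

recuse_self

Premise 9 states O(not reboot_node) outright.
Premise 1 is O(not reboot_node ⊃ not log_report); since O(not reboot_node), deontic closure gives O(not log_report).
With premise 10, O(not log_report ⊃ not anonymize_license), the K-axiom yields O(not anonymize_license).
The contrapositive of premise 3 (O(not break_seal ⊃ anonymize_license)) is O(not anonymize_license ⊃ break_seal), and O(not anonymize_license) is already established, so O(break_seal).
Premise 4 is O(anonymize_transcript ⊃ not break_seal); contrapositively O(break_seal ⊃ not anonymize_transcript). Since O(break_seal) holds, K gives O(not anonymize_transcript).
From O(not anonymize_transcript) and premise 12, O(not anonymize_transcript ⊃ not seal_envelope), we obtain O(not seal_envelope).
The contrapositive of premise 6 (O(recuse_self ⊃ seal_envelope)) is O(not seal_envelope ⊃ not recuse_self), and O(not seal_envelope) is already established, so O(not recuse_self).
So O(not recuse_self) holds, i.e. recuse_self is forbidden. None of the other listed options is forbidden under the premises.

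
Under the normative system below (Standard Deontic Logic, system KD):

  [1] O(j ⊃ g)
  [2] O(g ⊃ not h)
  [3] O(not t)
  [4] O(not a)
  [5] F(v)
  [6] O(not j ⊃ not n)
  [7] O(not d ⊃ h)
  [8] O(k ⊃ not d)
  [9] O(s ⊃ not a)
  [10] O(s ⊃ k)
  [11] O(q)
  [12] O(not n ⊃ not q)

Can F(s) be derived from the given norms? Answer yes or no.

Premise 11 states O(q) outright.
Premise 12, O(not n ⊃ not q), contraposes to O(q ⊃ n); with O(q) we get O(n).
Premise 6, O(not j ⊃ not n), contraposes to O(n ⊃ j); with O(n) we get O(j).
Applying K to premise 1 (O(j ⊃ g)) and O(j) yields O(g).
Premise 2 is O(g ⊃ not h); since O(g), deontic closure gives O(not h).
The contrapositive of premise 7 (O(not d ⊃ h)) is O(not h ⊃ d), and O(not h) is already established, so O(d).
Premise 8, O(k ⊃ not d), contraposes to O(d ⊃ not k); with O(d) we get O(not k).
Premise 10 is O(s ⊃ k); contrapositively O(not k ⊃ not s). Since O(not k) holds, K gives O(not s).
Premises 3, 4, 5, 9 do not contribute to this derivation.
So O(not s) holds, i.e. F(s). The claim follows.

Yes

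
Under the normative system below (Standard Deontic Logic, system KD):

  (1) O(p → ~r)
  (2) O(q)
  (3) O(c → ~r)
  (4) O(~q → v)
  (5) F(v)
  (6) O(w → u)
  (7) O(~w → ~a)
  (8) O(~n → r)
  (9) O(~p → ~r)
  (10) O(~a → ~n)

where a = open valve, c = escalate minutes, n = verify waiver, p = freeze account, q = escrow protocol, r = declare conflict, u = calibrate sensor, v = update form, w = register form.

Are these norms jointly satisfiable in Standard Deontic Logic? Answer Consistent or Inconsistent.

Consistent

Premise 4 is O(~q → v), but O(~q) is not derivable from the premises, so it does not yield O(v).
So O(v) is not derivable, and the apparent clash with O(~v) does not arise.
A world satisfying every obligation exists (e.g. a=true, c=false, n=true, p=false, q=true, r=false, u=true, v=false, w=true); no atom is both obligatory and forbidden, so the set is consistent.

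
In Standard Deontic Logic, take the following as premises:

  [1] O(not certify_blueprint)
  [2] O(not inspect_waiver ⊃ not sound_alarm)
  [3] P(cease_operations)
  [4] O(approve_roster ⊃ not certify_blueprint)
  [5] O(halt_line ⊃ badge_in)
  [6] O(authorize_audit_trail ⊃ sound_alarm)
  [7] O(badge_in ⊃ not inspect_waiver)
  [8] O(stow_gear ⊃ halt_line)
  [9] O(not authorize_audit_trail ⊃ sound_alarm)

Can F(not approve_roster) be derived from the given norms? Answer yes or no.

No

Premise 4 is O(approve_roster ⊃ not certify_blueprint); even if O(not certify_blueprint) held, inferring O(approve_roster) would be affirming the consequent — invalid.
No other premise forces O(approve_roster). An ideal world satisfying every premise can still have not approve_roster true, so F(not approve_roster) is not derivable.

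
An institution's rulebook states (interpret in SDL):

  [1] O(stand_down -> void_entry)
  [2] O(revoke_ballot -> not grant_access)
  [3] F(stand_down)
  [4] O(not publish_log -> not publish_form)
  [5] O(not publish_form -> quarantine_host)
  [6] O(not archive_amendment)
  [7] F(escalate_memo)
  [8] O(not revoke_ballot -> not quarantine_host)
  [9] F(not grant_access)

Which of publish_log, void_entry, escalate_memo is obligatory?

publish_log

Premise 9 is F(not grant_access), i.e. O(grant_access).
Premise 2 is O(revoke_ballot -> not grant_access); contrapositively O(grant_access -> not revoke_ballot). Since O(grant_access) holds, K gives O(not revoke_ballot).
Applying K to premise 8 (O(not revoke_ballot -> not quarantine_host)) and O(not revoke_ballot) yields O(not quarantine_host).
The contrapositive of premise 5 (O(not publish_form -> quarantine_host)) is O(not quarantine_host -> publish_form), and O(not quarantine_host) is already established, so O(publish_form).
The contrapositive of premise 4 (O(not publish_log -> not publish_form)) is O(publish_form -> publish_log), and O(publish_form) is already established, so O(publish_log).
So O(publish_log) holds — publish_log is obligatory. None of the other listed options is made obligatory by any chain of premises.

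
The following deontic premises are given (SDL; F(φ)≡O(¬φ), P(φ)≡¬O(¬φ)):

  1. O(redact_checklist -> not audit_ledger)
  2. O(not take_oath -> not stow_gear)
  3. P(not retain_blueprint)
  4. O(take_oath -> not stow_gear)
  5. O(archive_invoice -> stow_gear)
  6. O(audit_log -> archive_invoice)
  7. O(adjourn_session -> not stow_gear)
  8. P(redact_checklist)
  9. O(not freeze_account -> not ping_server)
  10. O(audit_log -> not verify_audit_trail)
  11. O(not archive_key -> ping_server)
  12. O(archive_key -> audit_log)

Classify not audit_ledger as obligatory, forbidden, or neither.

Neither

Premise 1 is O(redact_checklist -> not audit_ledger), but O(redact_checklist) is not derivable from the premises (the permission P(redact_checklist) asserts only not O(not redact_checklist), not O(redact_checklist)), so it does not yield O(not audit_ledger).
No premise or chain of K-axiom applications forces O(not audit_ledger), and none forces O(audit_ledger). So not audit_ledger is neither obligatory nor forbidden under these norms.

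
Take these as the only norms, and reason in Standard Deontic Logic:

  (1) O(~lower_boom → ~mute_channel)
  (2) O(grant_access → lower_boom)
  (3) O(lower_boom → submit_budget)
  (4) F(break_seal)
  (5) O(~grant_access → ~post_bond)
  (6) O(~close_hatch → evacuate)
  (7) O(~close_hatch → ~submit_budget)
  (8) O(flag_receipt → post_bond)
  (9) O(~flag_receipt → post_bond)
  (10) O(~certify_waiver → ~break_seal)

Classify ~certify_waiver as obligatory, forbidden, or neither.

Neither

Premise 10 is O(~certify_waiver → ~break_seal); even if O(~break_seal) held, inferring O(~certify_waiver) would be affirming the consequent — invalid.
No premise or chain of K-axiom applications forces O(~certify_waiver), and none forces O(certify_waiver). So ~certify_waiver is neither obligatory nor forbidden under these norms.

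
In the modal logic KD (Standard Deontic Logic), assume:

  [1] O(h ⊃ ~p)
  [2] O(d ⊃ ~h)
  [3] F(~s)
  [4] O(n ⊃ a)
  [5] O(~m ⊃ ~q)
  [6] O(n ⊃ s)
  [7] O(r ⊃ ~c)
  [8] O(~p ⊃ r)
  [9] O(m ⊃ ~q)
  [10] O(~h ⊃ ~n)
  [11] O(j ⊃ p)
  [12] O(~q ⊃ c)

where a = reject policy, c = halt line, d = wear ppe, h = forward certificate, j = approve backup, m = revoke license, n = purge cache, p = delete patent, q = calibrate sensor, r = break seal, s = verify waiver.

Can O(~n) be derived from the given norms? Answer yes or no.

Premises 5 and 9 are O(~m ⊃ ~q) and O(m ⊃ ~q); every ideal world satisfies ~m or m, so in either case ~q holds — hence O(~q).
Applying K to premise 12 (O(~q ⊃ c)) and O(~q) yields O(c).
The contrapositive of premise 7 (O(r ⊃ ~c)) is O(c ⊃ ~r), and O(c) is already established, so O(~r).
Premise 8 is O(~p ⊃ r); contrapositively O(~r ⊃ p). Since O(~r) holds, K gives O(p).
Premise 1 is O(h ⊃ ~p); contrapositively O(p ⊃ ~h). Since O(p) holds, K gives O(~h).
With premise 10, O(~h ⊃ ~n), the K-axiom yields O(~n).
Premises 2, 3, 4, 6, 11 do not contribute to this derivation.
So O(~n) follows.

Yes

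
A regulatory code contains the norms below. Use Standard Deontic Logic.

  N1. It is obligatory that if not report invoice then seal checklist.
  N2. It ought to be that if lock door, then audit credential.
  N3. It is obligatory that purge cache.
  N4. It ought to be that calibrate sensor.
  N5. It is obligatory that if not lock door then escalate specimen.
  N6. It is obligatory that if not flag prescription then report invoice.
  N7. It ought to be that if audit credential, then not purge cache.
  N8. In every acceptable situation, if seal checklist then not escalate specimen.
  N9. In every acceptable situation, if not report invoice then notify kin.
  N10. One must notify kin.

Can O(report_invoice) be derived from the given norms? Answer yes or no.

From premise 3 we have O(purge_cache).
Premise 7, O(audit_credential → ¬purge_cache), contraposes to O(purge_cache → ¬audit_credential); with O(purge_cache) we get O(¬audit_credential).
The contrapositive of premise 2 (O(lock_door → audit_credential)) is O(¬audit_credential → ¬lock_door), and O(¬audit_credential) is already established, so O(¬lock_door).
From O(¬lock_door) and premise 5, O(¬lock_door → escalate_specimen), we obtain O(escalate_specimen).
Premise 8, O(seal_checklist → ¬escalate_specimen), contraposes to O(escalate_specimen → ¬seal_checklist); with O(escalate_specimen) we get O(¬seal_checklist).
Premise 1, O(¬report_invoice → seal_checklist), contraposes to O(¬seal_checklist → report_invoice); with O(¬seal_checklist) we get O(report_invoice).
Premises 4, 6, 9, 10 do not contribute to this derivation.
So O(report_invoice) follows.

Yes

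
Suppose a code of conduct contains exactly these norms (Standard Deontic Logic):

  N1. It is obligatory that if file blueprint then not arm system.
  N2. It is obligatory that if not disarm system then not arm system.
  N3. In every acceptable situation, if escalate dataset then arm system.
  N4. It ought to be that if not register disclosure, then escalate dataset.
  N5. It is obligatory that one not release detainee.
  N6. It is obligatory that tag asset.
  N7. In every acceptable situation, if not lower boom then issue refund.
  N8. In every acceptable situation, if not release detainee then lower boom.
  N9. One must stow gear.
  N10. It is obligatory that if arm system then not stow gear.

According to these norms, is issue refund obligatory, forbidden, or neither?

Premise 7 is O(¬lower_boom → issue_refund), but O(¬lower_boom) is not derivable from the premises, so it does not yield O(issue_refund).
No premise or chain of K-axiom applications forces O(issue_refund), and none forces O(¬issue_refund). So issue_refund is neither obligatory nor forbidden under these norms.

Neither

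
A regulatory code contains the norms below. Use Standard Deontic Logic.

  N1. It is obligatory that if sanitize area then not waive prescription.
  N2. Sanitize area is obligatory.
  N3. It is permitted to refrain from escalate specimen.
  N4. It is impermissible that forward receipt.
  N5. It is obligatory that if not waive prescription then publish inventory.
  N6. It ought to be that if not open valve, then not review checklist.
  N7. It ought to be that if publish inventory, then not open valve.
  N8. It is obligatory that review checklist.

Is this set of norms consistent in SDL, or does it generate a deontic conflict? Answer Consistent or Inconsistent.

Inconsistent

Premise 8 states O(review_checklist) outright.
The contrapositive of premise 6 (O(¬open_valve → ¬review_checklist)) is O(review_checklist → open_valve), and O(review_checklist) is already established, so O(open_valve).
Premise 7 is O(publish_inventory → ¬open_valve); contrapositively O(open_valve → ¬publish_inventory). Since O(open_valve) holds, K gives O(¬publish_inventory).
The contrapositive of premise 5 (O(¬waive_prescription → publish_inventory)) is O(¬publish_inventory → waive_prescription), and O(¬publish_inventory) is already established, so O(waive_prescription).
Premise 1, O(sanitize_area → ¬waive_prescription), contraposes to O(waive_prescription → ¬sanitize_area); with O(waive_prescription) we get O(¬sanitize_area).
Yet premise 2 states O(sanitize_area).
We now have both O(¬sanitize_area) and O(sanitize_area) — sanitize_area is simultaneously obligatory and forbidden, violating the D-axiom.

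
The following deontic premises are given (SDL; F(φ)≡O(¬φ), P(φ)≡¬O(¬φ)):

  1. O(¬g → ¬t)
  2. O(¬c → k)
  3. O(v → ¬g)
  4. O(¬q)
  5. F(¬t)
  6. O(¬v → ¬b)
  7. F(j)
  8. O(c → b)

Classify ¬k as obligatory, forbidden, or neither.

Forbidden

Premise 5 is F(¬t), i.e. O(t).
Premise 1 is O(¬g → ¬t); contrapositively O(t → g). Since O(t) holds, K gives O(g).
The contrapositive of premise 3 (O(v → ¬g)) is O(g → ¬v), and O(g) is already established, so O(¬v).
With premise 6, O(¬v → ¬b), the K-axiom yields O(¬b).
Premise 8 is O(c → b); contrapositively O(¬b → ¬c). Since O(¬b) holds, K gives O(¬c).
Premise 2 is O(¬c → k); since O(¬c), deontic closure gives O(k).
Premises 4, 7 do not contribute to this derivation.
Thus O(k), which is F(¬k): ¬k is forbidden.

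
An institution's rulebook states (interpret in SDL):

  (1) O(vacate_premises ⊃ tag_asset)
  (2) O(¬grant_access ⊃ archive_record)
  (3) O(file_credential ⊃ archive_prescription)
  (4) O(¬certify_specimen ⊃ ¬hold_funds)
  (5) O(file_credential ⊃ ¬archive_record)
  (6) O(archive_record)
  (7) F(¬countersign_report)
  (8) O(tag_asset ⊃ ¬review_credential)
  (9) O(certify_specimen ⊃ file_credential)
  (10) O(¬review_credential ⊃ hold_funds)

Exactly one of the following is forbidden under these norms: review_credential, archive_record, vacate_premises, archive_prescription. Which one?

Premise 6 gives O(archive_record).
Premise 5 is O(file_credential ⊃ ¬archive_record); contrapositively O(archive_record ⊃ ¬file_credential). Since O(archive_record) holds, K gives O(¬file_credential).
Premise 9, O(certify_specimen ⊃ file_credential), contraposes to O(¬file_credential ⊃ ¬certify_specimen); with O(¬file_credential) we get O(¬certify_specimen).
Premise 4 is O(¬certify_specimen ⊃ ¬hold_funds); since O(¬certify_specimen), deontic closure gives O(¬hold_funds).
Premise 10 is O(¬review_credential ⊃ hold_funds); contrapositively O(¬hold_funds ⊃ review_credential). Since O(¬hold_funds) holds, K gives O(review_credential).
Premise 8 is O(tag_asset ⊃ ¬review_credential); contrapositively O(review_credential ⊃ ¬tag_asset). Since O(review_credential) holds, K gives O(¬tag_asset).
Premise 1 is O(vacate_premises ⊃ tag_asset); contrapositively O(¬tag_asset ⊃ ¬vacate_premises). Since O(¬tag_asset) holds, K gives O(¬vacate_premises).
So O(¬vacate_premises) holds, i.e. vacate_premises is forbidden. None of the other listed options is forbidden under the premises.

vacate_premises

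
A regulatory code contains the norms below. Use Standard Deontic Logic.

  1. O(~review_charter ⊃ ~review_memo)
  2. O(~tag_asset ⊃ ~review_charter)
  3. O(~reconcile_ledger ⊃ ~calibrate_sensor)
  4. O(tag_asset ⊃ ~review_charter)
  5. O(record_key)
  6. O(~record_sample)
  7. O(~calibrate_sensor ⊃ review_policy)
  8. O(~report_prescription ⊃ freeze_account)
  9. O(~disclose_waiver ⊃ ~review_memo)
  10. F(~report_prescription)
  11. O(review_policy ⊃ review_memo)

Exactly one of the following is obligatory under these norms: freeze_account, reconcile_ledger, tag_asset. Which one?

By case analysis on tag_asset: premise 4 gives O(tag_asset ⊃ ~review_charter) and premise 2 gives O(~tag_asset ⊃ ~review_charter), so O(~review_charter) either way.
With premise 1, O(~review_charter ⊃ ~review_memo), the K-axiom yields O(~review_memo).
Premise 11 is O(review_policy ⊃ review_memo); contrapositively O(~review_memo ⊃ ~review_policy). Since O(~review_memo) holds, K gives O(~review_policy).
The contrapositive of premise 7 (O(~calibrate_sensor ⊃ review_policy)) is O(~review_policy ⊃ calibrate_sensor), and O(~review_policy) is already established, so O(calibrate_sensor).
Premise 3 is O(~reconcile_ledger ⊃ ~calibrate_sensor); contrapositively O(calibrate_sensor ⊃ reconcile_ledger). Since O(calibrate_sensor) holds, K gives O(reconcile_ledger).
So O(reconcile_ledger) holds — reconcile_ledger is obligatory. None of the other listed options is made obligatory by any chain of premises.

reconcile_ledger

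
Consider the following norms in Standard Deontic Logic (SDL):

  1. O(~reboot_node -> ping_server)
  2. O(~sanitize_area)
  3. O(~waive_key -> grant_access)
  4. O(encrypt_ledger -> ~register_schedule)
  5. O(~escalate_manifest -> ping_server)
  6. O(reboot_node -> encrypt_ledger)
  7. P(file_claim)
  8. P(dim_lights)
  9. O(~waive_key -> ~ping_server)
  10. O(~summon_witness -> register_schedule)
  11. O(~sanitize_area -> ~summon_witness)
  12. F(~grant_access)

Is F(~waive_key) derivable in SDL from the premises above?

Premise 2 gives O(~sanitize_area).
From O(~sanitize_area) and premise 11, O(~sanitize_area -> ~summon_witness), we obtain O(~summon_witness).
From O(~summon_witness) and premise 10, O(~summon_witness -> register_schedule), we obtain O(register_schedule).
The contrapositive of premise 4 (O(encrypt_ledger -> ~register_schedule)) is O(register_schedule -> ~encrypt_ledger), and O(register_schedule) is already established, so O(~encrypt_ledger).
Premise 6, O(reboot_node -> encrypt_ledger), contraposes to O(~encrypt_ledger -> ~reboot_node); with O(~encrypt_ledger) we get O(~reboot_node).
With premise 1, O(~reboot_node -> ping_server), the K-axiom yields O(ping_server).
The contrapositive of premise 9 (O(~waive_key -> ~ping_server)) is O(ping_server -> waive_key), and O(ping_server) is already established, so O(waive_key).
Premises 3, 5, 7, 8, 12 do not contribute to this derivation.
So O(waive_key) holds, i.e. F(~waive_key). The claim follows.

Yes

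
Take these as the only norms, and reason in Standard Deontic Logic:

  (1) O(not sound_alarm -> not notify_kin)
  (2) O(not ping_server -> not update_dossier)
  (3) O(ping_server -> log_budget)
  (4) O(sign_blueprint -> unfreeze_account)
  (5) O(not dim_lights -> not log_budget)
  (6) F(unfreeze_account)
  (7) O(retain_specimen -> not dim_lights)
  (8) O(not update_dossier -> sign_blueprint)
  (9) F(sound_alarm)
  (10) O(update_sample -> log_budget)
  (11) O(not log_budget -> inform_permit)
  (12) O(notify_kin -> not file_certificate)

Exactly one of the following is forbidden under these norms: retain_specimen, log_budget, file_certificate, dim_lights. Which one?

Premise 6 is F(unfreeze_account), i.e. O(not unfreeze_account).
Premise 4, O(sign_blueprint -> unfreeze_account), contraposes to O(not unfreeze_account -> not sign_blueprint); with O(not unfreeze_account) we get O(not sign_blueprint).
The contrapositive of premise 8 (O(not update_dossier -> sign_blueprint)) is O(not sign_blueprint -> update_dossier), and O(not sign_blueprint) is already established, so O(update_dossier).
Premise 2 is O(not ping_server -> not update_dossier); contrapositively O(update_dossier -> ping_server). Since O(update_dossier) holds, K gives O(ping_server).
Applying K to premise 3 (O(ping_server -> log_budget)) and O(ping_server) yields O(log_budget).
Premise 5, O(not dim_lights -> not log_budget), contraposes to O(log_budget -> dim_lights); with O(log_budget) we get O(dim_lights).
Premise 7 is O(retain_specimen -> not dim_lights); contrapositively O(dim_lights -> not retain_specimen). Since O(dim_lights) holds, K gives O(not retain_specimen).
So O(not retain_specimen) holds, i.e. retain_specimen is forbidden. None of the other listed options is forbidden under the premises.

retain_specimen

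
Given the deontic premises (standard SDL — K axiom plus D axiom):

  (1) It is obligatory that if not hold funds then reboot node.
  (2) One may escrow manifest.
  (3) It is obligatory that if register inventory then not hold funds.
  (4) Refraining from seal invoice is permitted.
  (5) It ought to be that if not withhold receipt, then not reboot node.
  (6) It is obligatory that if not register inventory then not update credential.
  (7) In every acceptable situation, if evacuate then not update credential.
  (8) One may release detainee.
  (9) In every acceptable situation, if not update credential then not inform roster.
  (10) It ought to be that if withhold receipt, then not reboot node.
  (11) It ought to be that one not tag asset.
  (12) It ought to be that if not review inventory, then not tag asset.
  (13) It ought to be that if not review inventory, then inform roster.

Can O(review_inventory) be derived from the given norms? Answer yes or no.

Premises 10 and 5 are O(withhold_receipt → ¬reboot_node) and O(¬withhold_receipt → ¬reboot_node); every ideal world satisfies withhold_receipt or ¬withhold_receipt, so in either case ¬reboot_node holds — hence O(¬reboot_node).
Premise 1 is O(¬hold_funds → reboot_node); contrapositively O(¬reboot_node → hold_funds). Since O(¬reboot_node) holds, K gives O(hold_funds).
Premise 3, O(register_inventory → ¬hold_funds), contraposes to O(hold_funds → ¬register_inventory); with O(hold_funds) we get O(¬register_inventory).
With premise 6, O(¬register_inventory → ¬update_credential), the K-axiom yields O(¬update_credential).
Applying K to premise 9 (O(¬update_credential → ¬inform_roster)) and O(¬update_credential) yields O(¬inform_roster).
The contrapositive of premise 13 (O(¬review_inventory → inform_roster)) is O(¬inform_roster → review_inventory), and O(¬inform_roster) is already established, so O(review_inventory).
Premises 2, 4, 7, 8, 11, 12 do not contribute to this derivation.
So O(review_inventory) follows.

Yes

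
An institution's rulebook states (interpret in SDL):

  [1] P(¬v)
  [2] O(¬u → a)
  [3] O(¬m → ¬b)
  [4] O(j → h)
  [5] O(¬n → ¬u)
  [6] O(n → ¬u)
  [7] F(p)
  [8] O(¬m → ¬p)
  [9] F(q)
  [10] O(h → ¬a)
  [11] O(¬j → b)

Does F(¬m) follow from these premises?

Premises 5 and 6 are O(¬n → ¬u) and O(n → ¬u); every ideal world satisfies ¬n or n, so in either case ¬u holds — hence O(¬u).
Applying K to premise 2 (O(¬u → a)) and O(¬u) yields O(a).
Premise 10 is O(h → ¬a); contrapositively O(a → ¬h). Since O(a) holds, K gives O(¬h).
Premise 4 is O(j → h); contrapositively O(¬h → ¬j). Since O(¬h) holds, K gives O(¬j).
Applying K to premise 11 (O(¬j → b)) and O(¬j) yields O(b).
The contrapositive of premise 3 (O(¬m → ¬b)) is O(b → m), and O(b) is already established, so O(m).
Premises 1, 7, 8, 9 do not contribute to this derivation.
So O(m) holds, i.e. F(¬m). The claim follows.

Yes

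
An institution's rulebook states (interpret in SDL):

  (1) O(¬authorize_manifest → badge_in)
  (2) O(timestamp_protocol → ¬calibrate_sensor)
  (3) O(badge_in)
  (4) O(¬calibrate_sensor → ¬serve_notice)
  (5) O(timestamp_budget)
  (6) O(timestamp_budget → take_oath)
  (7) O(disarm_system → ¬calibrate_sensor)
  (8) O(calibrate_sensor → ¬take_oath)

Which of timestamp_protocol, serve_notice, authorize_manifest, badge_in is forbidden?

serve_notice

From premise 5 we have O(timestamp_budget).
Premise 6 is O(timestamp_budget → take_oath); since O(timestamp_budget), deontic closure gives O(take_oath).
Premise 8 is O(calibrate_sensor → ¬take_oath); contrapositively O(take_oath → ¬calibrate_sensor). Since O(take_oath) holds, K gives O(¬calibrate_sensor).
Premise 4 is O(¬calibrate_sensor → ¬serve_notice); since O(¬calibrate_sensor), deontic closure gives O(¬serve_notice).
So O(¬serve_notice) holds, i.e. serve_notice is forbidden. None of the other listed options is forbidden under the premises.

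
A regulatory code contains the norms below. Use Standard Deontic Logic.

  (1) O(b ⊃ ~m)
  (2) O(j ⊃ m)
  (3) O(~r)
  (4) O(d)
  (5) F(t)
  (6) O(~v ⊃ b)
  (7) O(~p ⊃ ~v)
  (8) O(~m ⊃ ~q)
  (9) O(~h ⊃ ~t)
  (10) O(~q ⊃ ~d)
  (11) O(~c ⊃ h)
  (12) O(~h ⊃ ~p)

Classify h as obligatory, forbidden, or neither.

Obligatory

Premise 4 gives O(d).
The contrapositive of premise 10 (O(~q ⊃ ~d)) is O(d ⊃ q), and O(d) is already established, so O(q).
Premise 8 is O(~m ⊃ ~q); contrapositively O(q ⊃ m). Since O(q) holds, K gives O(m).
The contrapositive of premise 1 (O(b ⊃ ~m)) is O(m ⊃ ~b), and O(m) is already established, so O(~b).
The contrapositive of premise 6 (O(~v ⊃ b)) is O(~b ⊃ v), and O(~b) is already established, so O(v).
Premise 7, O(~p ⊃ ~v), contraposes to O(v ⊃ p); with O(v) we get O(p).
The contrapositive of premise 12 (O(~h ⊃ ~p)) is O(p ⊃ h), and O(p) is already established, so O(h).
Premises 2, 3, 5, 9, 11 do not contribute to this derivation.
Hence h is obligatory.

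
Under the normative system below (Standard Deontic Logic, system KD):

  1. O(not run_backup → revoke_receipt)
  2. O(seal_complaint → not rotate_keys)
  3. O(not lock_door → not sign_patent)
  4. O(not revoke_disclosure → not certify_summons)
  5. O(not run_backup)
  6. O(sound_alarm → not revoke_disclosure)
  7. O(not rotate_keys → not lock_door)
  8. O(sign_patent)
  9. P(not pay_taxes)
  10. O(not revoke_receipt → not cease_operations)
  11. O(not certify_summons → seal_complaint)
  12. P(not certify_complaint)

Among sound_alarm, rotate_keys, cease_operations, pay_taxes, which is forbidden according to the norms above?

sound_alarm

Premise 8 gives O(sign_patent).
Premise 3 is O(not lock_door → not sign_patent); contrapositively O(sign_patent → lock_door). Since O(sign_patent) holds, K gives O(lock_door).
Premise 7, O(not rotate_keys → not lock_door), contraposes to O(lock_door → rotate_keys); with O(lock_door) we get O(rotate_keys).
Premise 2, O(seal_complaint → not rotate_keys), contraposes to O(rotate_keys → not seal_complaint); with O(rotate_keys) we get O(not seal_complaint).
Premise 11, O(not certify_summons → seal_complaint), contraposes to O(not seal_complaint → certify_summons); with O(not seal_complaint) we get O(certify_summons).
Premise 4, O(not revoke_disclosure → not certify_summons), contraposes to O(certify_summons → revoke_disclosure); with O(certify_summons) we get O(revoke_disclosure).
The contrapositive of premise 6 (O(sound_alarm → not revoke_disclosure)) is O(revoke_disclosure → not sound_alarm), and O(revoke_disclosure) is already established, so O(not sound_alarm).
So O(not sound_alarm) holds, i.e. sound_alarm is forbidden. None of the other listed options is forbidden under the premises.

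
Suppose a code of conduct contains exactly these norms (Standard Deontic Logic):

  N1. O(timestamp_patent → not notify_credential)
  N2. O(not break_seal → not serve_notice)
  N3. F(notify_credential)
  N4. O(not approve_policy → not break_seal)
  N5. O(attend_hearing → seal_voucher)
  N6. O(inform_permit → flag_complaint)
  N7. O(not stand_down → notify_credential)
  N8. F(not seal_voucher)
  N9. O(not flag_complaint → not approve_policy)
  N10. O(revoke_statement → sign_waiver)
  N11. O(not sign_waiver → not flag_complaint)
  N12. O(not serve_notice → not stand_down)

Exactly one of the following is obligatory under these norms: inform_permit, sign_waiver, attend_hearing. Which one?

sign_waiver

F(notify_credential) at premise 3 means O(not notify_credential).
Premise 7 is O(not stand_down → notify_credential); contrapositively O(not notify_credential → stand_down). Since O(not notify_credential) holds, K gives O(stand_down).
Premise 12, O(not serve_notice → not stand_down), contraposes to O(stand_down → serve_notice); with O(stand_down) we get O(serve_notice).
Premise 2 is O(not break_seal → not serve_notice); contrapositively O(serve_notice → break_seal). Since O(serve_notice) holds, K gives O(break_seal).
Premise 4, O(not approve_policy → not break_seal), contraposes to O(break_seal → approve_policy); with O(break_seal) we get O(approve_policy).
Premise 9, O(not flag_complaint → not approve_policy), contraposes to O(approve_policy → flag_complaint); with O(approve_policy) we get O(flag_complaint).
Premise 11, O(not sign_waiver → not flag_complaint), contraposes to O(flag_complaint → sign_waiver); with O(flag_complaint) we get O(sign_waiver).
So O(sign_waiver) holds — sign_waiver is obligatory. None of the other listed options is made obligatory by any chain of premises.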